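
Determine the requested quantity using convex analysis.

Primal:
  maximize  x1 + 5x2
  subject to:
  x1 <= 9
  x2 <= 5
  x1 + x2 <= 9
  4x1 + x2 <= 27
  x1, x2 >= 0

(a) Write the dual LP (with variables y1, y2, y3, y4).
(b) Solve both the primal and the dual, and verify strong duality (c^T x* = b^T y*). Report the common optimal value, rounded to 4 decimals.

The standard primal-dual pair for 'max c^T x s.t. A x <= b, x >= 0' is:
  Dual:  min b^T y  s.t.  A^T y >= c,  y >= 0.

So the dual LP is:
  minimize  9y1 + 5y2 + 9y3 + 27y4
  subject to:
    y1 + y3 + 4y4 >= 1
    y2 + y3 + y4 >= 5
    y1, y2, y3, y4 >= 0

Solving the primal: x* = (4, 5).
  primal value c^T x* = 29.
Solving the dual: y* = (0, 4, 1, 0).
  dual value b^T y* = 29.
Strong duality: c^T x* = b^T y*. Confirmed.

29


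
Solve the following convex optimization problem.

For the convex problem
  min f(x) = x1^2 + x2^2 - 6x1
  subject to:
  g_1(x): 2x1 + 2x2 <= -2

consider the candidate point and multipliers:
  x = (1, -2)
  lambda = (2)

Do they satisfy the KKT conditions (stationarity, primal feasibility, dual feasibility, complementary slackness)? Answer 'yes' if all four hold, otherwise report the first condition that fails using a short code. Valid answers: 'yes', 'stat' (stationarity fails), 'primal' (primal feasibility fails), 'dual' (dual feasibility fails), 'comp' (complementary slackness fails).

Gradient of f: grad f(x) = Q x + c = (-4, -4)
Constraint values g_i(x) = a_i^T x - b_i:
  g_1((1, -2)) = 0
Stationarity residual: grad f(x) + sum_i lambda_i a_i = (0, 0)
  -> stationarity OK
Primal feasibility (all g_i <= 0): OK
Dual feasibility (all lambda_i >= 0): OK
Complementary slackness (lambda_i * g_i(x) = 0 for all i): OK

Verdict: yes, KKT holds.

yes


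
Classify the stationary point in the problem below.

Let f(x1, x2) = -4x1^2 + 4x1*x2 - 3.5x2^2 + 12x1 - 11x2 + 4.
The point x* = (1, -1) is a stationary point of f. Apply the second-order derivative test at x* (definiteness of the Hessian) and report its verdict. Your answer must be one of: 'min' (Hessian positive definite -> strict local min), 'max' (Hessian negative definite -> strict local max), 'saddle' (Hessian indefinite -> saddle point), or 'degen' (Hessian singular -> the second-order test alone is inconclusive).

Compute the Hessian H = grad^2 f:
  H = [[-8, 4], [4, -7]]
Verify stationarity: grad f(x*) = H x* + g = (0, 0).
Eigenvalues of H: -11.5311, -3.4689.
Both eigenvalues < 0, so H is negative definite -> x* is a strict local max.

max


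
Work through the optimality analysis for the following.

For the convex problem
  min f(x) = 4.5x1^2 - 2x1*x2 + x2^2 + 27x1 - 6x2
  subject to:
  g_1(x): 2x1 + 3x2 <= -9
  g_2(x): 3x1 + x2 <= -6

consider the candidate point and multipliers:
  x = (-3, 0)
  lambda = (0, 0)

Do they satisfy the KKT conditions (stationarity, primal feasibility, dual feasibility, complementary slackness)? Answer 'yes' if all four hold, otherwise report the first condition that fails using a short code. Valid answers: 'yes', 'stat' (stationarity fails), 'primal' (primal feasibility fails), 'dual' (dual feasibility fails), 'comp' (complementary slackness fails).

Gradient of f: grad f(x) = Q x + c = (0, 0)
Constraint values g_i(x) = a_i^T x - b_i:
  g_1((-3, 0)) = 3
  g_2((-3, 0)) = -3
Stationarity residual: grad f(x) + sum_i lambda_i a_i = (0, 0)
  -> stationarity OK
Primal feasibility (all g_i <= 0): FAILS
Dual feasibility (all lambda_i >= 0): OK
Complementary slackness (lambda_i * g_i(x) = 0 for all i): OK

Verdict: the first failing condition is primal_feasibility -> primal.

primal


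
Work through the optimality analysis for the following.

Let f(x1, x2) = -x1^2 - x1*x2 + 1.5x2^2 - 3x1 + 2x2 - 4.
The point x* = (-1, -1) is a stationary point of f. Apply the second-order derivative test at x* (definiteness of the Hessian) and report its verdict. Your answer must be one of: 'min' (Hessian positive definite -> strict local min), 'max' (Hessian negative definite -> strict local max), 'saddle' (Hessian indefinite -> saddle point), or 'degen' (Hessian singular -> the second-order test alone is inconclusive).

Compute the Hessian H = grad^2 f:
  H = [[-2, -1], [-1, 3]]
Verify stationarity: grad f(x*) = H x* + g = (0, 0).
Eigenvalues of H: -2.1926, 3.1926.
Eigenvalues have mixed signs, so H is indefinite -> x* is a saddle point.

saddle


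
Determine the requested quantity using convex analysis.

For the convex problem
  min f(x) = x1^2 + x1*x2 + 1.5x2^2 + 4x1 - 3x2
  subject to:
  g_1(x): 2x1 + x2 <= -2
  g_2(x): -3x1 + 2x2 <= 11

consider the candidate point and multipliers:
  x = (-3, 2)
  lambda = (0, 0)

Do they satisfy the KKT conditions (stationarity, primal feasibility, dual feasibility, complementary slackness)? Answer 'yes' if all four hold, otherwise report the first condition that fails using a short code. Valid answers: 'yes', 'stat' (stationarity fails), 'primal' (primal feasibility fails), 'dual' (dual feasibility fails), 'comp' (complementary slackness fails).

Gradient of f: grad f(x) = Q x + c = (0, 0)
Constraint values g_i(x) = a_i^T x - b_i:
  g_1((-3, 2)) = -2
  g_2((-3, 2)) = 2
Stationarity residual: grad f(x) + sum_i lambda_i a_i = (0, 0)
  -> stationarity OK
Primal feasibility (all g_i <= 0): FAILS
Dual feasibility (all lambda_i >= 0): OK
Complementary slackness (lambda_i * g_i(x) = 0 for all i): OK

Verdict: the first failing condition is primal_feasibility -> primal.

primal


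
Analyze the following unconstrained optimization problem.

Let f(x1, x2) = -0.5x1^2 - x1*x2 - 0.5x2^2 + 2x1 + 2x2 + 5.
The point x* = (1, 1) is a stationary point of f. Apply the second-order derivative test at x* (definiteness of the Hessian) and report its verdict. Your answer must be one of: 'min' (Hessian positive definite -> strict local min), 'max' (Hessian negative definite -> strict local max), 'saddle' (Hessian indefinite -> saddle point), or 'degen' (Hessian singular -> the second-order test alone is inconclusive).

Compute the Hessian H = grad^2 f:
  H = [[-1, -1], [-1, -1]]
Verify stationarity: grad f(x*) = H x* + g = (0, 0).
Eigenvalues of H: -2, 0.
H has a zero eigenvalue (singular; negative semidefinite but not definite), so H is neither positive definite, negative definite, nor indefinite. The second-order test alone is inconclusive -> degen.
(Indeed, f is constant along the null direction of H through x*, so x* is not a strict local extremum.)

degen


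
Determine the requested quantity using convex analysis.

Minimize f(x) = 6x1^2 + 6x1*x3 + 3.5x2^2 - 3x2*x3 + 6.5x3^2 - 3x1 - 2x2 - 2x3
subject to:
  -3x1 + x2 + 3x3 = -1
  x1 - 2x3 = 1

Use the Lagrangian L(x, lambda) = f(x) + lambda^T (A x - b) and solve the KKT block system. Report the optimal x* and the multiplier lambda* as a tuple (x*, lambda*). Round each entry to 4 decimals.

Form the Lagrangian:
  L(x, lambda) = (1/2) x^T Q x + c^T x + lambda^T (A x - b)
Stationarity (grad_x L = 0): Q x + c + A^T lambda = 0.
Primal feasibility: A x = b.

This gives the KKT block system:
  [ Q   A^T ] [ x     ]   [-c ]
  [ A    0  ] [ lambda ] = [ b ]

Solving the linear system:
  x*      = (0.2, 0.8, -0.4)
  lambda* = (-4.8, -11.4)
  f(x*)   = 2.6

x* = (0.2, 0.8, -0.4), lambda* = (-4.8, -11.4)


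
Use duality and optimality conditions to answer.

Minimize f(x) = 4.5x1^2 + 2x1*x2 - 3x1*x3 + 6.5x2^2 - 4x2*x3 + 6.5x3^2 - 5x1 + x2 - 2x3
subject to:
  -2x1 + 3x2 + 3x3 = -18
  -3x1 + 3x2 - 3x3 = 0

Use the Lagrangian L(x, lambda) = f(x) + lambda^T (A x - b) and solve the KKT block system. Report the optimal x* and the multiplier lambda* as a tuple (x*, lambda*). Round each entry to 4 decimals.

Form the Lagrangian:
  L(x, lambda) = (1/2) x^T Q x + c^T x + lambda^T (A x - b)
Stationarity (grad_x L = 0): Q x + c + A^T lambda = 0.
Primal feasibility: A x = b.

This gives the KKT block system:
  [ Q   A^T ] [ x     ]   [-c ]
  [ A    0  ] [ lambda ] = [ b ]

Solving the linear system:
  x*      = (0.7902, -2.3415, -3.1317)
  lambda* = (8.5082, -3.3974)
  f(x*)   = 76.5589

x* = (0.7902, -2.3415, -3.1317), lambda* = (8.5082, -3.3974)


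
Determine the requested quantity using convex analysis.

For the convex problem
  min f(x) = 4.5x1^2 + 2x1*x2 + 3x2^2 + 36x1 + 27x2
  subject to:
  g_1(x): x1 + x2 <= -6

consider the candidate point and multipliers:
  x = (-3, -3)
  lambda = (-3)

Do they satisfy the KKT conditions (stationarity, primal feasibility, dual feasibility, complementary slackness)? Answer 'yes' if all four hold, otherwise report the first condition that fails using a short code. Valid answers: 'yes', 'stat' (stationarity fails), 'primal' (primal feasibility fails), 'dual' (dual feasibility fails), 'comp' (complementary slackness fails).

Gradient of f: grad f(x) = Q x + c = (3, 3)
Constraint values g_i(x) = a_i^T x - b_i:
  g_1((-3, -3)) = 0
Stationarity residual: grad f(x) + sum_i lambda_i a_i = (0, 0)
  -> stationarity OK
Primal feasibility (all g_i <= 0): OK
Dual feasibility (all lambda_i >= 0): FAILS
Complementary slackness (lambda_i * g_i(x) = 0 for all i): OK

Verdict: the first failing condition is dual_feasibility -> dual.

dual


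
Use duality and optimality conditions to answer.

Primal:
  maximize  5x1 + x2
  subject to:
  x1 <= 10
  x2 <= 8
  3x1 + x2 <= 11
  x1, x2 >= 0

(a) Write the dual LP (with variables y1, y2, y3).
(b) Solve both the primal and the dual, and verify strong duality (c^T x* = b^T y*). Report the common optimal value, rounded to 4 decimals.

The standard primal-dual pair for 'max c^T x s.t. A x <= b, x >= 0' is:
  Dual:  min b^T y  s.t.  A^T y >= c,  y >= 0.

So the dual LP is:
  minimize  10y1 + 8y2 + 11y3
  subject to:
    y1 + 3y3 >= 5
    y2 + y3 >= 1
    y1, y2, y3 >= 0

Solving the primal: x* = (3.6667, 0).
  primal value c^T x* = 18.3333.
Solving the dual: y* = (0, 0, 1.6667).
  dual value b^T y* = 18.3333.
Strong duality: c^T x* = b^T y*. Confirmed.

18.3333


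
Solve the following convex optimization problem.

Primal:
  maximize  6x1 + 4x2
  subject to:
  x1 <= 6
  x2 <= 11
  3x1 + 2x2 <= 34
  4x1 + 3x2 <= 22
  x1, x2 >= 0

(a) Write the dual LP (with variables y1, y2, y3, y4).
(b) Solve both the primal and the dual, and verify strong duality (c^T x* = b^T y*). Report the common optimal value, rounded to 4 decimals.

The standard primal-dual pair for 'max c^T x s.t. A x <= b, x >= 0' is:
  Dual:  min b^T y  s.t.  A^T y >= c,  y >= 0.

So the dual LP is:
  minimize  6y1 + 11y2 + 34y3 + 22y4
  subject to:
    y1 + 3y3 + 4y4 >= 6
    y2 + 2y3 + 3y4 >= 4
    y1, y2, y3, y4 >= 0

Solving the primal: x* = (5.5, 0).
  primal value c^T x* = 33.
Solving the dual: y* = (0, 0, 0, 1.5).
  dual value b^T y* = 33.
Strong duality: c^T x* = b^T y*. Confirmed.

33


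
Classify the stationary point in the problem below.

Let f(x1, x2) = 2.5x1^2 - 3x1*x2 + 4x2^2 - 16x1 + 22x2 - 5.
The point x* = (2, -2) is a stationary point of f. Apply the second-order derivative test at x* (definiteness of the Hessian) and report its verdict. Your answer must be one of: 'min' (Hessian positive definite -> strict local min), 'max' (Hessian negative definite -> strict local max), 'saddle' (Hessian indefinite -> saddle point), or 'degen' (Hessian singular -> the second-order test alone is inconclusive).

Compute the Hessian H = grad^2 f:
  H = [[5, -3], [-3, 8]]
Verify stationarity: grad f(x*) = H x* + g = (0, 0).
Eigenvalues of H: 3.1459, 9.8541.
Both eigenvalues > 0, so H is positive definite -> x* is a strict local min.

min


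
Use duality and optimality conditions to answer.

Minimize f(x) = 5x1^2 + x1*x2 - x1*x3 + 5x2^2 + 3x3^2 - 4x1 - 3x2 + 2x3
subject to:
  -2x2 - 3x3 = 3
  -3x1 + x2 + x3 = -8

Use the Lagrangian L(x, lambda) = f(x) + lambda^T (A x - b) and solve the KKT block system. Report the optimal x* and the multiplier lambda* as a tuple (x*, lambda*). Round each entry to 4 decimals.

Form the Lagrangian:
  L(x, lambda) = (1/2) x^T Q x + c^T x + lambda^T (A x - b)
Stationarity (grad_x L = 0): Q x + c + A^T lambda = 0.
Primal feasibility: A x = b.

This gives the KKT block system:
  [ Q   A^T ] [ x     ]   [-c ]
  [ A    0  ] [ lambda ] = [ b ]

Solving the linear system:
  x*      = (2.2842, -0.4418, -0.7054)
  lambda* = (0.6173, 6.3687)
  f(x*)   = 19.9376

x* = (2.2842, -0.4418, -0.7054), lambda* = (0.6173, 6.3687)


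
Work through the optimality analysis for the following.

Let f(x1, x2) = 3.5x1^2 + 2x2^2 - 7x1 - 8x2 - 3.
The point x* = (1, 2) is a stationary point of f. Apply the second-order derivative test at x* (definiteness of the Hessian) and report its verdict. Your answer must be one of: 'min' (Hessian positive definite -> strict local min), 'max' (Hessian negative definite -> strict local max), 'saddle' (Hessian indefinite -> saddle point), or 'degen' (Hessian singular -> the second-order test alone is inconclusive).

Compute the Hessian H = grad^2 f:
  H = [[7, 0], [0, 4]]
Verify stationarity: grad f(x*) = H x* + g = (0, 0).
Eigenvalues of H: 4, 7.
Both eigenvalues > 0, so H is positive definite -> x* is a strict local min.

min


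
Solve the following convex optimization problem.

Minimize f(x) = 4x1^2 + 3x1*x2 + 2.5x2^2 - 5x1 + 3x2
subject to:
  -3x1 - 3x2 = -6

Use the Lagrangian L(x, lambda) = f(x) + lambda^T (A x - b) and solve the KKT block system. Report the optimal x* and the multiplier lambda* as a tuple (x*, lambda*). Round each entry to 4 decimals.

Form the Lagrangian:
  L(x, lambda) = (1/2) x^T Q x + c^T x + lambda^T (A x - b)
Stationarity (grad_x L = 0): Q x + c + A^T lambda = 0.
Primal feasibility: A x = b.

This gives the KKT block system:
  [ Q   A^T ] [ x     ]   [-c ]
  [ A    0  ] [ lambda ] = [ b ]

Solving the linear system:
  x*      = (1.7143, 0.2857)
  lambda* = (3.1905)
  f(x*)   = 5.7143

x* = (1.7143, 0.2857), lambda* = (3.1905)


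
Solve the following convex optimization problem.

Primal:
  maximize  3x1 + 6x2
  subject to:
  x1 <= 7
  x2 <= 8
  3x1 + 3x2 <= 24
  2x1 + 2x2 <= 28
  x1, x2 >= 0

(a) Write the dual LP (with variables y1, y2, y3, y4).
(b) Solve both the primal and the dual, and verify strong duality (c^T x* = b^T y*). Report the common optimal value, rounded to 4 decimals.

The standard primal-dual pair for 'max c^T x s.t. A x <= b, x >= 0' is:
  Dual:  min b^T y  s.t.  A^T y >= c,  y >= 0.

So the dual LP is:
  minimize  7y1 + 8y2 + 24y3 + 28y4
  subject to:
    y1 + 3y3 + 2y4 >= 3
    y2 + 3y3 + 2y4 >= 6
    y1, y2, y3, y4 >= 0

Solving the primal: x* = (0, 8).
  primal value c^T x* = 48.
Solving the dual: y* = (0, 0, 2, 0).
  dual value b^T y* = 48.
Strong duality: c^T x* = b^T y*. Confirmed.

48


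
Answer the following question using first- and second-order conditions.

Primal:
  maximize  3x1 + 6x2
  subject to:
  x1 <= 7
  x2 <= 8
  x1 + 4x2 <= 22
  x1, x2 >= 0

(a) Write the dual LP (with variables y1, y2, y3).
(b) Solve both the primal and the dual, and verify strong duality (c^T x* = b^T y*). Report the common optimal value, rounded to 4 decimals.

The standard primal-dual pair for 'max c^T x s.t. A x <= b, x >= 0' is:
  Dual:  min b^T y  s.t.  A^T y >= c,  y >= 0.

So the dual LP is:
  minimize  7y1 + 8y2 + 22y3
  subject to:
    y1 + y3 >= 3
    y2 + 4y3 >= 6
    y1, y2, y3 >= 0

Solving the primal: x* = (7, 3.75).
  primal value c^T x* = 43.5.
Solving the dual: y* = (1.5, 0, 1.5).
  dual value b^T y* = 43.5.
Strong duality: c^T x* = b^T y*. Confirmed.

43.5


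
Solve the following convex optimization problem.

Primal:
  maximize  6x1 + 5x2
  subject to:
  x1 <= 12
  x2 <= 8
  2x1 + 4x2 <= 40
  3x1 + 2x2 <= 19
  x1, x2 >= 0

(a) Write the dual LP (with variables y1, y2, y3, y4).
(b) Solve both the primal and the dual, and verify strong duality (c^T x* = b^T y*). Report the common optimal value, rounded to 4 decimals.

The standard primal-dual pair for 'max c^T x s.t. A x <= b, x >= 0' is:
  Dual:  min b^T y  s.t.  A^T y >= c,  y >= 0.

So the dual LP is:
  minimize  12y1 + 8y2 + 40y3 + 19y4
  subject to:
    y1 + 2y3 + 3y4 >= 6
    y2 + 4y3 + 2y4 >= 5
    y1, y2, y3, y4 >= 0

Solving the primal: x* = (1, 8).
  primal value c^T x* = 46.
Solving the dual: y* = (0, 1, 0, 2).
  dual value b^T y* = 46.
Strong duality: c^T x* = b^T y*. Confirmed.

46


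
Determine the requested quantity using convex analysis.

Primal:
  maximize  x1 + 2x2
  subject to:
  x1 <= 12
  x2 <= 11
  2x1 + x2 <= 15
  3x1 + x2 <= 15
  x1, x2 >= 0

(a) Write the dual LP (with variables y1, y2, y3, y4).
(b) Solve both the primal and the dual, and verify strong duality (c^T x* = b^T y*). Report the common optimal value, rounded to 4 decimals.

The standard primal-dual pair for 'max c^T x s.t. A x <= b, x >= 0' is:
  Dual:  min b^T y  s.t.  A^T y >= c,  y >= 0.

So the dual LP is:
  minimize  12y1 + 11y2 + 15y3 + 15y4
  subject to:
    y1 + 2y3 + 3y4 >= 1
    y2 + y3 + y4 >= 2
    y1, y2, y3, y4 >= 0

Solving the primal: x* = (1.3333, 11).
  primal value c^T x* = 23.3333.
Solving the dual: y* = (0, 1.6667, 0, 0.3333).
  dual value b^T y* = 23.3333.
Strong duality: c^T x* = b^T y*. Confirmed.

23.3333


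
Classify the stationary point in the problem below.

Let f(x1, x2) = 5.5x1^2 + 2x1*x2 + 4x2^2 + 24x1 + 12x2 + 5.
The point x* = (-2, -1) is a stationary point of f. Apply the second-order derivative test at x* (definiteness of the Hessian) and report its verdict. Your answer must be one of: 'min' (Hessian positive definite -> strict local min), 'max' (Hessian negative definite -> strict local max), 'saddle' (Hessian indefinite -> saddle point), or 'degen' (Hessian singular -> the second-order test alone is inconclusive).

Compute the Hessian H = grad^2 f:
  H = [[11, 2], [2, 8]]
Verify stationarity: grad f(x*) = H x* + g = (0, 0).
Eigenvalues of H: 7, 12.
Both eigenvalues > 0, so H is positive definite -> x* is a strict local min.

min


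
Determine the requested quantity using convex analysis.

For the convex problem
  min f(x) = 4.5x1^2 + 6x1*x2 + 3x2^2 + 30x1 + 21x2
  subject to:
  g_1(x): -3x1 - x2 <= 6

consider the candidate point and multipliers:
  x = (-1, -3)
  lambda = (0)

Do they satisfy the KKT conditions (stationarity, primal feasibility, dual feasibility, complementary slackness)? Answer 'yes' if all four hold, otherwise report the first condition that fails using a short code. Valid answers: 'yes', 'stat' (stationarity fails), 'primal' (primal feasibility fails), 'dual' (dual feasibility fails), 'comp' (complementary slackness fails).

Gradient of f: grad f(x) = Q x + c = (3, -3)
Constraint values g_i(x) = a_i^T x - b_i:
  g_1((-1, -3)) = 0
Stationarity residual: grad f(x) + sum_i lambda_i a_i = (3, -3)
  -> stationarity FAILS
Primal feasibility (all g_i <= 0): OK
Dual feasibility (all lambda_i >= 0): OK
Complementary slackness (lambda_i * g_i(x) = 0 for all i): OK

Verdict: the first failing condition is stationarity -> stat.

stat


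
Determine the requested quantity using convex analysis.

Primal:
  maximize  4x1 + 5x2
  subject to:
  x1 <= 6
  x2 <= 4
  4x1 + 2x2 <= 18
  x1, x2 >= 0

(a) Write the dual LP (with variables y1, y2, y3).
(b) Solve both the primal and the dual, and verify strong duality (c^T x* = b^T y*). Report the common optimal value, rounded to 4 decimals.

The standard primal-dual pair for 'max c^T x s.t. A x <= b, x >= 0' is:
  Dual:  min b^T y  s.t.  A^T y >= c,  y >= 0.

So the dual LP is:
  minimize  6y1 + 4y2 + 18y3
  subject to:
    y1 + 4y3 >= 4
    y2 + 2y3 >= 5
    y1, y2, y3 >= 0

Solving the primal: x* = (2.5, 4).
  primal value c^T x* = 30.
Solving the dual: y* = (0, 3, 1).
  dual value b^T y* = 30.
Strong duality: c^T x* = b^T y*. Confirmed.

30


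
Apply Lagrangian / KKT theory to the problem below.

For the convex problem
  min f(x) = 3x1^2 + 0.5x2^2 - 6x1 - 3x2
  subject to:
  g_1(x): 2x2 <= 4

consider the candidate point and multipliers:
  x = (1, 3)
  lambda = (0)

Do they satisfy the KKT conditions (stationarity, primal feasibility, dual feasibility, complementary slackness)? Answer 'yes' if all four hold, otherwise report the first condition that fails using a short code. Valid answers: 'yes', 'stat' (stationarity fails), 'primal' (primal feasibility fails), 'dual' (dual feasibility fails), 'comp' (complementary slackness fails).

Gradient of f: grad f(x) = Q x + c = (0, 0)
Constraint values g_i(x) = a_i^T x - b_i:
  g_1((1, 3)) = 2
Stationarity residual: grad f(x) + sum_i lambda_i a_i = (0, 0)
  -> stationarity OK
Primal feasibility (all g_i <= 0): FAILS
Dual feasibility (all lambda_i >= 0): OK
Complementary slackness (lambda_i * g_i(x) = 0 for all i): OK

Verdict: the first failing condition is primal_feasibility -> primal.

primal


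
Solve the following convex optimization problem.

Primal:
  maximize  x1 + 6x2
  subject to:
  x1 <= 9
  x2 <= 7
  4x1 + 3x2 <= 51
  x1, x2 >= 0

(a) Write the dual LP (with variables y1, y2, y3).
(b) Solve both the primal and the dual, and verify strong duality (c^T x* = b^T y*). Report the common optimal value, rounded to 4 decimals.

The standard primal-dual pair for 'max c^T x s.t. A x <= b, x >= 0' is:
  Dual:  min b^T y  s.t.  A^T y >= c,  y >= 0.

So the dual LP is:
  minimize  9y1 + 7y2 + 51y3
  subject to:
    y1 + 4y3 >= 1
    y2 + 3y3 >= 6
    y1, y2, y3 >= 0

Solving the primal: x* = (7.5, 7).
  primal value c^T x* = 49.5.
Solving the dual: y* = (0, 5.25, 0.25).
  dual value b^T y* = 49.5.
Strong duality: c^T x* = b^T y*. Confirmed.

49.5


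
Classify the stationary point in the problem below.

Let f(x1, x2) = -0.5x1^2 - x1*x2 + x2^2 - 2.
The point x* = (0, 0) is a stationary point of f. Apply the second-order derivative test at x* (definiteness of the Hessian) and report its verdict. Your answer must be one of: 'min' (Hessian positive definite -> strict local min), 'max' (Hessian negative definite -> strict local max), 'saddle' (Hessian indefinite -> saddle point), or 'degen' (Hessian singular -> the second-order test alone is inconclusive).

Compute the Hessian H = grad^2 f:
  H = [[-1, -1], [-1, 2]]
Verify stationarity: grad f(x*) = H x* + g = (0, 0).
Eigenvalues of H: -1.3028, 2.3028.
Eigenvalues have mixed signs, so H is indefinite -> x* is a saddle point.

saddle


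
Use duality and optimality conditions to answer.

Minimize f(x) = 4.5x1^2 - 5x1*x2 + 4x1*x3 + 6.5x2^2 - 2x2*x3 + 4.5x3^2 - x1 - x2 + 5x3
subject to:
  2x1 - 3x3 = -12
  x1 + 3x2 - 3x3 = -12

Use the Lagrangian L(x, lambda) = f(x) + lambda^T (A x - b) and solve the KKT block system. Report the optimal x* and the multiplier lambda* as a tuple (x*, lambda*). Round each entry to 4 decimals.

Form the Lagrangian:
  L(x, lambda) = (1/2) x^T Q x + c^T x + lambda^T (A x - b)
Stationarity (grad_x L = 0): Q x + c + A^T lambda = 0.
Primal feasibility: A x = b.

This gives the KKT block system:
  [ Q   A^T ] [ x     ]   [-c ]
  [ A    0  ] [ lambda ] = [ b ]

Solving the linear system:
  x*      = (-2.5286, -0.8429, 2.3143)
  lambda* = (4.4857, 1.3143)
  f(x*)   = 42.2714

x* = (-2.5286, -0.8429, 2.3143), lambda* = (4.4857, 1.3143)


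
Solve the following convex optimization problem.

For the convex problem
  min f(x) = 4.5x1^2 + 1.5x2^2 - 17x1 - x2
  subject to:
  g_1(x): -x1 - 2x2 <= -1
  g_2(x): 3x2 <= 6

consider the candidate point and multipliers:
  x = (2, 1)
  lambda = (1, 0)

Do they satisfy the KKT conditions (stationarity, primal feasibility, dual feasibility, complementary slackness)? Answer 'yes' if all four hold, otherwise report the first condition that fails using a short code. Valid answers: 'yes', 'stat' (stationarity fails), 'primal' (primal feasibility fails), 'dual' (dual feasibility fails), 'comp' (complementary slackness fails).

Gradient of f: grad f(x) = Q x + c = (1, 2)
Constraint values g_i(x) = a_i^T x - b_i:
  g_1((2, 1)) = -3
  g_2((2, 1)) = -3
Stationarity residual: grad f(x) + sum_i lambda_i a_i = (0, 0)
  -> stationarity OK
Primal feasibility (all g_i <= 0): OK
Dual feasibility (all lambda_i >= 0): OK
Complementary slackness (lambda_i * g_i(x) = 0 for all i): FAILS

Verdict: the first failing condition is complementary_slackness -> comp.

comp


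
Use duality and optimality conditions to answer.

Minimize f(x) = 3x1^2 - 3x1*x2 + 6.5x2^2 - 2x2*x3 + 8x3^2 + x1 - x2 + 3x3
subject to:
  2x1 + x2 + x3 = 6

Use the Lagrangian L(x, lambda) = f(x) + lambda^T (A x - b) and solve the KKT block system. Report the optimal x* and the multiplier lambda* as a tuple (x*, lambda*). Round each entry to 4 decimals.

Form the Lagrangian:
  L(x, lambda) = (1/2) x^T Q x + c^T x + lambda^T (A x - b)
Stationarity (grad_x L = 0): Q x + c + A^T lambda = 0.
Primal feasibility: A x = b.

This gives the KKT block system:
  [ Q   A^T ] [ x     ]   [-c ]
  [ A    0  ] [ lambda ] = [ b ]

Solving the linear system:
  x*      = (2.2973, 1.0966, 0.3088)
  lambda* = (-5.7469)
  f(x*)   = 18.3043

x* = (2.2973, 1.0966, 0.3088), lambda* = (-5.7469)


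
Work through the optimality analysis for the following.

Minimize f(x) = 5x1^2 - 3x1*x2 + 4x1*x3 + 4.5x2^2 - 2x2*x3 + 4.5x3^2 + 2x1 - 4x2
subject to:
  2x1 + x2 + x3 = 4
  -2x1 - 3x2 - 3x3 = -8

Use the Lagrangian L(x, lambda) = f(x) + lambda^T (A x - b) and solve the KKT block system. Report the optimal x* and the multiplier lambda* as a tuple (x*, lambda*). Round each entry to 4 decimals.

Form the Lagrangian:
  L(x, lambda) = (1/2) x^T Q x + c^T x + lambda^T (A x - b)
Stationarity (grad_x L = 0): Q x + c + A^T lambda = 0.
Primal feasibility: A x = b.

This gives the KKT block system:
  [ Q   A^T ] [ x     ]   [-c ]
  [ A    0  ] [ lambda ] = [ b ]

Solving the linear system:
  x*      = (1, 1.5, 0.5)
  lambda* = (-4.375, 0.375)
  f(x*)   = 8.25

x* = (1, 1.5, 0.5), lambda* = (-4.375, 0.375)


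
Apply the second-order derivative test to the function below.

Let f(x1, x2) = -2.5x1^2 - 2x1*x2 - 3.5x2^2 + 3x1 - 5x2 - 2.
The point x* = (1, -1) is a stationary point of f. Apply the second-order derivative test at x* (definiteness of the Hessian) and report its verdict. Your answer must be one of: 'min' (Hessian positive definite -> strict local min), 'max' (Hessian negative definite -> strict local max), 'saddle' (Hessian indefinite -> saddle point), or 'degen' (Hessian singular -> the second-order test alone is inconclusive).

Compute the Hessian H = grad^2 f:
  H = [[-5, -2], [-2, -7]]
Verify stationarity: grad f(x*) = H x* + g = (0, 0).
Eigenvalues of H: -8.2361, -3.7639.
Both eigenvalues < 0, so H is negative definite -> x* is a strict local max.

max


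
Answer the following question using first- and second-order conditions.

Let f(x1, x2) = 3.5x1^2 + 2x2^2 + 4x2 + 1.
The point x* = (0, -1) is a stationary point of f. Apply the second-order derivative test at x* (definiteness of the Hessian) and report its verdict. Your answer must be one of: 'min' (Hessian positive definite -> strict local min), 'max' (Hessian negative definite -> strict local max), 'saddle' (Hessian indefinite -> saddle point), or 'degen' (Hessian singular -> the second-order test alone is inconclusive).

Compute the Hessian H = grad^2 f:
  H = [[7, 0], [0, 4]]
Verify stationarity: grad f(x*) = H x* + g = (0, 0).
Eigenvalues of H: 4, 7.
Both eigenvalues > 0, so H is positive definite -> x* is a strict local min.

min


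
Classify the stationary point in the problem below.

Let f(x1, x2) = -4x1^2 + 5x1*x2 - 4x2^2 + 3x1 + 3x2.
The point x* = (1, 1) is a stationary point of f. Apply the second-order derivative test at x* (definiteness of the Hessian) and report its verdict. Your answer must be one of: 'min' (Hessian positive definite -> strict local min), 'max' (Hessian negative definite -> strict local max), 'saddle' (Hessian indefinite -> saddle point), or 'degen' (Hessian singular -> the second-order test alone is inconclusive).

Compute the Hessian H = grad^2 f:
  H = [[-8, 5], [5, -8]]
Verify stationarity: grad f(x*) = H x* + g = (0, 0).
Eigenvalues of H: -13, -3.
Both eigenvalues < 0, so H is negative definite -> x* is a strict local max.

max


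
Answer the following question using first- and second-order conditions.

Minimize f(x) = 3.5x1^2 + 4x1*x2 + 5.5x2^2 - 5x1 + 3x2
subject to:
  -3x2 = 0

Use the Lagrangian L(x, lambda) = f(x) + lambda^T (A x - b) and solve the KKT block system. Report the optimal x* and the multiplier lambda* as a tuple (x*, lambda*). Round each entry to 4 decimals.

Form the Lagrangian:
  L(x, lambda) = (1/2) x^T Q x + c^T x + lambda^T (A x - b)
Stationarity (grad_x L = 0): Q x + c + A^T lambda = 0.
Primal feasibility: A x = b.

This gives the KKT block system:
  [ Q   A^T ] [ x     ]   [-c ]
  [ A    0  ] [ lambda ] = [ b ]

Solving the linear system:
  x*      = (0.7143, 0)
  lambda* = (1.9524)
  f(x*)   = -1.7857

x* = (0.7143, 0), lambda* = (1.9524)


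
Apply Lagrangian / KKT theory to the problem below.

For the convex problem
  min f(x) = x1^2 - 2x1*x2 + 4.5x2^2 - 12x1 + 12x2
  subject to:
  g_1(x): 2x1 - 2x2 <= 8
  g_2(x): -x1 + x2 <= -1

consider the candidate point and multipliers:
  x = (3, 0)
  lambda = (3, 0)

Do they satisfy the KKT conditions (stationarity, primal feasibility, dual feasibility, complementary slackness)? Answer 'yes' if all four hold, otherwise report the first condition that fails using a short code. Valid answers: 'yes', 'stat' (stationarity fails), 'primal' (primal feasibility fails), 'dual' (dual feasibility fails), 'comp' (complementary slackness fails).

Gradient of f: grad f(x) = Q x + c = (-6, 6)
Constraint values g_i(x) = a_i^T x - b_i:
  g_1((3, 0)) = -2
  g_2((3, 0)) = -2
Stationarity residual: grad f(x) + sum_i lambda_i a_i = (0, 0)
  -> stationarity OK
Primal feasibility (all g_i <= 0): OK
Dual feasibility (all lambda_i >= 0): OK
Complementary slackness (lambda_i * g_i(x) = 0 for all i): FAILS

Verdict: the first failing condition is complementary_slackness -> comp.

comp


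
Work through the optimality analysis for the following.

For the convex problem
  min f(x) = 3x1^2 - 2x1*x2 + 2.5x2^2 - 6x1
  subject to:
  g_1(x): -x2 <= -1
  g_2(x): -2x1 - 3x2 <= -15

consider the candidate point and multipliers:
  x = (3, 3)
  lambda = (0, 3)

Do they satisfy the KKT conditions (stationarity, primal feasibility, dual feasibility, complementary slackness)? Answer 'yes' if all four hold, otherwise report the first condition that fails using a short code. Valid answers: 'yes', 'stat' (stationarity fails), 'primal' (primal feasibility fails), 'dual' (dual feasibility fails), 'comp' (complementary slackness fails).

Gradient of f: grad f(x) = Q x + c = (6, 9)
Constraint values g_i(x) = a_i^T x - b_i:
  g_1((3, 3)) = -2
  g_2((3, 3)) = 0
Stationarity residual: grad f(x) + sum_i lambda_i a_i = (0, 0)
  -> stationarity OK
Primal feasibility (all g_i <= 0): OK
Dual feasibility (all lambda_i >= 0): OK
Complementary slackness (lambda_i * g_i(x) = 0 for all i): OK

Verdict: yes, KKT holds.

yes


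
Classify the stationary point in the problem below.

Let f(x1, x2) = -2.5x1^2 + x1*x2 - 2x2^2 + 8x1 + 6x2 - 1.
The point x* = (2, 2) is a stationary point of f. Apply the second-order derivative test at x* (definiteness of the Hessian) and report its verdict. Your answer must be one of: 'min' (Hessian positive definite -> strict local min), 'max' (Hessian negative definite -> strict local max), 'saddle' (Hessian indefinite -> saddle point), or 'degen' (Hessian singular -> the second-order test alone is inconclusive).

Compute the Hessian H = grad^2 f:
  H = [[-5, 1], [1, -4]]
Verify stationarity: grad f(x*) = H x* + g = (0, 0).
Eigenvalues of H: -5.618, -3.382.
Both eigenvalues < 0, so H is negative definite -> x* is a strict local max.

max


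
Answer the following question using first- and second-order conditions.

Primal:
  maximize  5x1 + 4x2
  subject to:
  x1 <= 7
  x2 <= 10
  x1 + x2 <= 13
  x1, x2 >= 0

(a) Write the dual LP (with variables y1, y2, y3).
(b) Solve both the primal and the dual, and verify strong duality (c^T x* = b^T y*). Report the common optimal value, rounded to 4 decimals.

The standard primal-dual pair for 'max c^T x s.t. A x <= b, x >= 0' is:
  Dual:  min b^T y  s.t.  A^T y >= c,  y >= 0.

So the dual LP is:
  minimize  7y1 + 10y2 + 13y3
  subject to:
    y1 + y3 >= 5
    y2 + y3 >= 4
    y1, y2, y3 >= 0

Solving the primal: x* = (7, 6).
  primal value c^T x* = 59.
Solving the dual: y* = (1, 0, 4).
  dual value b^T y* = 59.
Strong duality: c^T x* = b^T y*. Confirmed.

59


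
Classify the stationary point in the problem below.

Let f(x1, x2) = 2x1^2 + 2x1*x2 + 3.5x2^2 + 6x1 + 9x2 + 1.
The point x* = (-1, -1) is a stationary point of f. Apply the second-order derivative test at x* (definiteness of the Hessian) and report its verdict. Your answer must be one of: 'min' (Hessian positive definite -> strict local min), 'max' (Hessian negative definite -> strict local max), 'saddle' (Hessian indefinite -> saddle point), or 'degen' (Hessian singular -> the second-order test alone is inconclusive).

Compute the Hessian H = grad^2 f:
  H = [[4, 2], [2, 7]]
Verify stationarity: grad f(x*) = H x* + g = (0, 0).
Eigenvalues of H: 3, 8.
Both eigenvalues > 0, so H is positive definite -> x* is a strict local min.

min


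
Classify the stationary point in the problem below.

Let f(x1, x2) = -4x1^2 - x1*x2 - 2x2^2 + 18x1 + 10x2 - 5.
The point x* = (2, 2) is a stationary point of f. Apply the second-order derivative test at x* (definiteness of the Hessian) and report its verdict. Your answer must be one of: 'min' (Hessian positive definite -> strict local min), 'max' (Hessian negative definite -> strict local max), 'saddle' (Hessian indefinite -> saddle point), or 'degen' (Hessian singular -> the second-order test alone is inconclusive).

Compute the Hessian H = grad^2 f:
  H = [[-8, -1], [-1, -4]]
Verify stationarity: grad f(x*) = H x* + g = (0, 0).
Eigenvalues of H: -8.2361, -3.7639.
Both eigenvalues < 0, so H is negative definite -> x* is a strict local max.

max


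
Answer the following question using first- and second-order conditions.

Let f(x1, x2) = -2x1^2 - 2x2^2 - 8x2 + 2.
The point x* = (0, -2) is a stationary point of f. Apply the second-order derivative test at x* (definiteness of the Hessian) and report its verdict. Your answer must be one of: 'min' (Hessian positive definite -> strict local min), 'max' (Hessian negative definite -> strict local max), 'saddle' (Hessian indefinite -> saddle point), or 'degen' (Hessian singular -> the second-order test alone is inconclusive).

Compute the Hessian H = grad^2 f:
  H = [[-4, 0], [0, -4]]
Verify stationarity: grad f(x*) = H x* + g = (0, 0).
Eigenvalues of H: -4, -4.
Both eigenvalues < 0, so H is negative definite -> x* is a strict local max.

max


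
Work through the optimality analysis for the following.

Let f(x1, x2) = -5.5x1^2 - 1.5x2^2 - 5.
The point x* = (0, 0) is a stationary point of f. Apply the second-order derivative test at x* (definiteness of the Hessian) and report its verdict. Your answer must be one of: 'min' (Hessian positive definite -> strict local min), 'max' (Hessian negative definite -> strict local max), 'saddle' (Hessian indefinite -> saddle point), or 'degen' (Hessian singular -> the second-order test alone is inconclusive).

Compute the Hessian H = grad^2 f:
  H = [[-11, 0], [0, -3]]
Verify stationarity: grad f(x*) = H x* + g = (0, 0).
Eigenvalues of H: -11, -3.
Both eigenvalues < 0, so H is negative definite -> x* is a strict local max.

max


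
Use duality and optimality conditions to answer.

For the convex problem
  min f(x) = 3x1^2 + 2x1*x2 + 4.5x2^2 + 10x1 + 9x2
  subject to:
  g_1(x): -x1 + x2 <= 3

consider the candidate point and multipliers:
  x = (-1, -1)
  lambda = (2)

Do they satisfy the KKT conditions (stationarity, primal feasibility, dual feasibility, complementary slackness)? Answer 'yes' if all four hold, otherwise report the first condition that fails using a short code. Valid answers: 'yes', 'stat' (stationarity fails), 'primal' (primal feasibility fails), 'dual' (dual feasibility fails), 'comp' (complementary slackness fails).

Gradient of f: grad f(x) = Q x + c = (2, -2)
Constraint values g_i(x) = a_i^T x - b_i:
  g_1((-1, -1)) = -3
Stationarity residual: grad f(x) + sum_i lambda_i a_i = (0, 0)
  -> stationarity OK
Primal feasibility (all g_i <= 0): OK
Dual feasibility (all lambda_i >= 0): OK
Complementary slackness (lambda_i * g_i(x) = 0 for all i): FAILS

Verdict: the first failing condition is complementary_slackness -> comp.

comp


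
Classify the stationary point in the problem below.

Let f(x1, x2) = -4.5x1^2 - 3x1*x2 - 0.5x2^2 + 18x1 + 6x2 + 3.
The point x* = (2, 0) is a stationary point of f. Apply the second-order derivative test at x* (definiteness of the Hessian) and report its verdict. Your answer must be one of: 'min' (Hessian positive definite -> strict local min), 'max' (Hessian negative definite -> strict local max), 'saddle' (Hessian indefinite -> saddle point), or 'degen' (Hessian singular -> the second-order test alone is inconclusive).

Compute the Hessian H = grad^2 f:
  H = [[-9, -3], [-3, -1]]
Verify stationarity: grad f(x*) = H x* + g = (0, 0).
Eigenvalues of H: -10, 0.
H has a zero eigenvalue (singular; negative semidefinite but not definite), so H is neither positive definite, negative definite, nor indefinite. The second-order test alone is inconclusive -> degen.
(Indeed, f is constant along the null direction of H through x*, so x* is not a strict local extremum.)

degen


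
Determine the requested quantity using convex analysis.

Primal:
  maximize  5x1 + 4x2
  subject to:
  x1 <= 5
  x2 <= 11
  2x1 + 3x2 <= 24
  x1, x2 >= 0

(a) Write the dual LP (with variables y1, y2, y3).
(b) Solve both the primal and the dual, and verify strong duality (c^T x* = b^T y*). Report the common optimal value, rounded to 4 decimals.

The standard primal-dual pair for 'max c^T x s.t. A x <= b, x >= 0' is:
  Dual:  min b^T y  s.t.  A^T y >= c,  y >= 0.

So the dual LP is:
  minimize  5y1 + 11y2 + 24y3
  subject to:
    y1 + 2y3 >= 5
    y2 + 3y3 >= 4
    y1, y2, y3 >= 0

Solving the primal: x* = (5, 4.6667).
  primal value c^T x* = 43.6667.
Solving the dual: y* = (2.3333, 0, 1.3333).
  dual value b^T y* = 43.6667.
Strong duality: c^T x* = b^T y*. Confirmed.

43.6667


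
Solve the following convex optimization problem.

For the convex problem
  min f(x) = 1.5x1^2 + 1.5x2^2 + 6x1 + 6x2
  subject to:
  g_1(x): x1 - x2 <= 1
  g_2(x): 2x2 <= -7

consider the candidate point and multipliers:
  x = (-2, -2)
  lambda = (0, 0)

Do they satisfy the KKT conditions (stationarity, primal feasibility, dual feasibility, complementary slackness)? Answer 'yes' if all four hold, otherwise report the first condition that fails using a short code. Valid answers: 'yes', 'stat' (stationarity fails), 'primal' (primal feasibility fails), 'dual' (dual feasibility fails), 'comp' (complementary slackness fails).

Gradient of f: grad f(x) = Q x + c = (0, 0)
Constraint values g_i(x) = a_i^T x - b_i:
  g_1((-2, -2)) = -1
  g_2((-2, -2)) = 3
Stationarity residual: grad f(x) + sum_i lambda_i a_i = (0, 0)
  -> stationarity OK
Primal feasibility (all g_i <= 0): FAILS
Dual feasibility (all lambda_i >= 0): OK
Complementary slackness (lambda_i * g_i(x) = 0 for all i): OK

Verdict: the first failing condition is primal_feasibility -> primal.

primal


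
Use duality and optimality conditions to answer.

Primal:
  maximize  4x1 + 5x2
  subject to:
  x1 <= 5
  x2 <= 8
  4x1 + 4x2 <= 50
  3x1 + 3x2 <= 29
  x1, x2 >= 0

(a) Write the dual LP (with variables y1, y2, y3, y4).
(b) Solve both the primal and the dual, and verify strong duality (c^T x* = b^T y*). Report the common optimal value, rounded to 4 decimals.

The standard primal-dual pair for 'max c^T x s.t. A x <= b, x >= 0' is:
  Dual:  min b^T y  s.t.  A^T y >= c,  y >= 0.

So the dual LP is:
  minimize  5y1 + 8y2 + 50y3 + 29y4
  subject to:
    y1 + 4y3 + 3y4 >= 4
    y2 + 4y3 + 3y4 >= 5
    y1, y2, y3, y4 >= 0

Solving the primal: x* = (1.6667, 8).
  primal value c^T x* = 46.6667.
Solving the dual: y* = (0, 1, 0, 1.3333).
  dual value b^T y* = 46.6667.
Strong duality: c^T x* = b^T y*. Confirmed.

46.6667


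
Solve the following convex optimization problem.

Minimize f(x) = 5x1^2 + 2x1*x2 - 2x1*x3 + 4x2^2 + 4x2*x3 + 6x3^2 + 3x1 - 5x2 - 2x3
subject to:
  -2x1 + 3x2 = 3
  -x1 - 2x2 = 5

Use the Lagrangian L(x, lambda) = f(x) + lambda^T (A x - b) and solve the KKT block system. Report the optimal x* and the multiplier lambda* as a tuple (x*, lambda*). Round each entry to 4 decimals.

Form the Lagrangian:
  L(x, lambda) = (1/2) x^T Q x + c^T x + lambda^T (A x - b)
Stationarity (grad_x L = 0): Q x + c + A^T lambda = 0.
Primal feasibility: A x = b.

This gives the KKT block system:
  [ Q   A^T ] [ x     ]   [-c ]
  [ A    0  ] [ lambda ] = [ b ]

Solving the linear system:
  x*      = (-3, -1, 0)
  lambda* = (-5.5714, -17.8571)
  f(x*)   = 51

x* = (-3, -1, 0), lambda* = (-5.5714, -17.8571)
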